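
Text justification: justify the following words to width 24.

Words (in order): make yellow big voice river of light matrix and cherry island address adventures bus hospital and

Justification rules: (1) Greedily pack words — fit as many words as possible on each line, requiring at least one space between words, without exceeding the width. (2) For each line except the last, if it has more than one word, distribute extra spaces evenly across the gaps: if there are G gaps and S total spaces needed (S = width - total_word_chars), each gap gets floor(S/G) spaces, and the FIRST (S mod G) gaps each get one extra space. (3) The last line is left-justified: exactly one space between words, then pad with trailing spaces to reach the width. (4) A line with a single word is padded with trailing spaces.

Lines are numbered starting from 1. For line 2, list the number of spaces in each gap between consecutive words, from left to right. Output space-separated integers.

Line 1: ['make', 'yellow', 'big', 'voice'] (min_width=21, slack=3)
Line 2: ['river', 'of', 'light', 'matrix'] (min_width=21, slack=3)
Line 3: ['and', 'cherry', 'island'] (min_width=17, slack=7)
Line 4: ['address', 'adventures', 'bus'] (min_width=22, slack=2)
Line 5: ['hospital', 'and'] (min_width=12, slack=12)

Answer: 2 2 2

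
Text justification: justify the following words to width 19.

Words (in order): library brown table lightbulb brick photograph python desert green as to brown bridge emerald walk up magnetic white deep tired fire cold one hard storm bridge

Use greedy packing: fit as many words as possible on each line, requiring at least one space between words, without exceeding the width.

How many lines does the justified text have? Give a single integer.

Answer: 9

Derivation:
Line 1: ['library', 'brown', 'table'] (min_width=19, slack=0)
Line 2: ['lightbulb', 'brick'] (min_width=15, slack=4)
Line 3: ['photograph', 'python'] (min_width=17, slack=2)
Line 4: ['desert', 'green', 'as', 'to'] (min_width=18, slack=1)
Line 5: ['brown', 'bridge'] (min_width=12, slack=7)
Line 6: ['emerald', 'walk', 'up'] (min_width=15, slack=4)
Line 7: ['magnetic', 'white', 'deep'] (min_width=19, slack=0)
Line 8: ['tired', 'fire', 'cold', 'one'] (min_width=19, slack=0)
Line 9: ['hard', 'storm', 'bridge'] (min_width=17, slack=2)
Total lines: 9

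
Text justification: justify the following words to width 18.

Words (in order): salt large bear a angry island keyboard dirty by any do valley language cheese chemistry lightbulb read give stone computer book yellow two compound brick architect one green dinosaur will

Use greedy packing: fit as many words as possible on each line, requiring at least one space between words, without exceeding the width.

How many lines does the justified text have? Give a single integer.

Line 1: ['salt', 'large', 'bear', 'a'] (min_width=17, slack=1)
Line 2: ['angry', 'island'] (min_width=12, slack=6)
Line 3: ['keyboard', 'dirty', 'by'] (min_width=17, slack=1)
Line 4: ['any', 'do', 'valley'] (min_width=13, slack=5)
Line 5: ['language', 'cheese'] (min_width=15, slack=3)
Line 6: ['chemistry'] (min_width=9, slack=9)
Line 7: ['lightbulb', 'read'] (min_width=14, slack=4)
Line 8: ['give', 'stone'] (min_width=10, slack=8)
Line 9: ['computer', 'book'] (min_width=13, slack=5)
Line 10: ['yellow', 'two'] (min_width=10, slack=8)
Line 11: ['compound', 'brick'] (min_width=14, slack=4)
Line 12: ['architect', 'one'] (min_width=13, slack=5)
Line 13: ['green', 'dinosaur'] (min_width=14, slack=4)
Line 14: ['will'] (min_width=4, slack=14)
Total lines: 14

Answer: 14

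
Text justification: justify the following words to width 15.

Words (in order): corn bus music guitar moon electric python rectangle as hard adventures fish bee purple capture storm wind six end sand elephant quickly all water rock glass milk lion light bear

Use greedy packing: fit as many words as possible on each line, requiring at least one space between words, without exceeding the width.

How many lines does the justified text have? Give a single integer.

Line 1: ['corn', 'bus', 'music'] (min_width=14, slack=1)
Line 2: ['guitar', 'moon'] (min_width=11, slack=4)
Line 3: ['electric', 'python'] (min_width=15, slack=0)
Line 4: ['rectangle', 'as'] (min_width=12, slack=3)
Line 5: ['hard', 'adventures'] (min_width=15, slack=0)
Line 6: ['fish', 'bee', 'purple'] (min_width=15, slack=0)
Line 7: ['capture', 'storm'] (min_width=13, slack=2)
Line 8: ['wind', 'six', 'end'] (min_width=12, slack=3)
Line 9: ['sand', 'elephant'] (min_width=13, slack=2)
Line 10: ['quickly', 'all'] (min_width=11, slack=4)
Line 11: ['water', 'rock'] (min_width=10, slack=5)
Line 12: ['glass', 'milk', 'lion'] (min_width=15, slack=0)
Line 13: ['light', 'bear'] (min_width=10, slack=5)
Total lines: 13

Answer: 13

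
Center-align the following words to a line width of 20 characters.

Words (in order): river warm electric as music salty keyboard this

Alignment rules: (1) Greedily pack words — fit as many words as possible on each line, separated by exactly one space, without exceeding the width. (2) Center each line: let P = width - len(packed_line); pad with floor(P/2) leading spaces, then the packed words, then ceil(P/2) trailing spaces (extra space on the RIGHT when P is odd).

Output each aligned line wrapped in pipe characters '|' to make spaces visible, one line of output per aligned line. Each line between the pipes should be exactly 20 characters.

Answer: |river warm electric |
|   as music salty   |
|   keyboard this    |

Derivation:
Line 1: ['river', 'warm', 'electric'] (min_width=19, slack=1)
Line 2: ['as', 'music', 'salty'] (min_width=14, slack=6)
Line 3: ['keyboard', 'this'] (min_width=13, slack=7)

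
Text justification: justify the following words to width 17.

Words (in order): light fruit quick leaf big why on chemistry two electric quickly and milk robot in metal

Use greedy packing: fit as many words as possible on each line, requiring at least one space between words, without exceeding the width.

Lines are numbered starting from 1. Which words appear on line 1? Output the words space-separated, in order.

Line 1: ['light', 'fruit', 'quick'] (min_width=17, slack=0)
Line 2: ['leaf', 'big', 'why', 'on'] (min_width=15, slack=2)
Line 3: ['chemistry', 'two'] (min_width=13, slack=4)
Line 4: ['electric', 'quickly'] (min_width=16, slack=1)
Line 5: ['and', 'milk', 'robot', 'in'] (min_width=17, slack=0)
Line 6: ['metal'] (min_width=5, slack=12)

Answer: light fruit quick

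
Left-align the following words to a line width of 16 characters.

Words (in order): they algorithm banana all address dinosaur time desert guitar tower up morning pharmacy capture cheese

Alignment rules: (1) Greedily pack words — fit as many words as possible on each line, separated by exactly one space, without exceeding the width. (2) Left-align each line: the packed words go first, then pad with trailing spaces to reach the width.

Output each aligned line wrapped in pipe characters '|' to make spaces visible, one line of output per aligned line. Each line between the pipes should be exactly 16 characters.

Line 1: ['they', 'algorithm'] (min_width=14, slack=2)
Line 2: ['banana', 'all'] (min_width=10, slack=6)
Line 3: ['address', 'dinosaur'] (min_width=16, slack=0)
Line 4: ['time', 'desert'] (min_width=11, slack=5)
Line 5: ['guitar', 'tower', 'up'] (min_width=15, slack=1)
Line 6: ['morning', 'pharmacy'] (min_width=16, slack=0)
Line 7: ['capture', 'cheese'] (min_width=14, slack=2)

Answer: |they algorithm  |
|banana all      |
|address dinosaur|
|time desert     |
|guitar tower up |
|morning pharmacy|
|capture cheese  |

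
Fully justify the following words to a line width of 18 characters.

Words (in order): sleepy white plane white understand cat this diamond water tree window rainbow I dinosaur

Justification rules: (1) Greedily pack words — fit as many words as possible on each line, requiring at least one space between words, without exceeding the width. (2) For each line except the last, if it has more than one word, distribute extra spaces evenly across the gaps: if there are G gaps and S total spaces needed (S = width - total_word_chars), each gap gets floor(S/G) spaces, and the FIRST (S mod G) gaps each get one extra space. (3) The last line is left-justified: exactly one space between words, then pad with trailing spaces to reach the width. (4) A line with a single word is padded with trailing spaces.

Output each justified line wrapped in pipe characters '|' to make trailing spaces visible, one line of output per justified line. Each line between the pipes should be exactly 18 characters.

Line 1: ['sleepy', 'white', 'plane'] (min_width=18, slack=0)
Line 2: ['white', 'understand'] (min_width=16, slack=2)
Line 3: ['cat', 'this', 'diamond'] (min_width=16, slack=2)
Line 4: ['water', 'tree', 'window'] (min_width=17, slack=1)
Line 5: ['rainbow', 'I', 'dinosaur'] (min_width=18, slack=0)

Answer: |sleepy white plane|
|white   understand|
|cat  this  diamond|
|water  tree window|
|rainbow I dinosaur|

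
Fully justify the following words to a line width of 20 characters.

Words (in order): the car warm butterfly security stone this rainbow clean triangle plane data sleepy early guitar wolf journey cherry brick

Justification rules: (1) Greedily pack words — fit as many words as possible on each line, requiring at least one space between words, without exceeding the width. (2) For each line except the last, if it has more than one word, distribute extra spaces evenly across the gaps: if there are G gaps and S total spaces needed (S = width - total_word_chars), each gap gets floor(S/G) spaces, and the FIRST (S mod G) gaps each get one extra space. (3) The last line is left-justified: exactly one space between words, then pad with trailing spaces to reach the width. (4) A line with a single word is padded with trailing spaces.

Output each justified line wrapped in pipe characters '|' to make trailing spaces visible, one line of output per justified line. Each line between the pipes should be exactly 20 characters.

Answer: |the     car     warm|
|butterfly   security|
|stone  this  rainbow|
|clean triangle plane|
|data   sleepy  early|
|guitar  wolf journey|
|cherry brick        |

Derivation:
Line 1: ['the', 'car', 'warm'] (min_width=12, slack=8)
Line 2: ['butterfly', 'security'] (min_width=18, slack=2)
Line 3: ['stone', 'this', 'rainbow'] (min_width=18, slack=2)
Line 4: ['clean', 'triangle', 'plane'] (min_width=20, slack=0)
Line 5: ['data', 'sleepy', 'early'] (min_width=17, slack=3)
Line 6: ['guitar', 'wolf', 'journey'] (min_width=19, slack=1)
Line 7: ['cherry', 'brick'] (min_width=12, slack=8)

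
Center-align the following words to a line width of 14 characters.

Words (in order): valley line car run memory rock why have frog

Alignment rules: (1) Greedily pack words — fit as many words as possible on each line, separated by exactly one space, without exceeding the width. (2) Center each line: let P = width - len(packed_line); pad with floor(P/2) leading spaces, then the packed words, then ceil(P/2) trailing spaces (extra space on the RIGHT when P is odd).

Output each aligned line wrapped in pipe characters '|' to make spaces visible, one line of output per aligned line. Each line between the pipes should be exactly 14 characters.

Answer: | valley line  |
|car run memory|
|rock why have |
|     frog     |

Derivation:
Line 1: ['valley', 'line'] (min_width=11, slack=3)
Line 2: ['car', 'run', 'memory'] (min_width=14, slack=0)
Line 3: ['rock', 'why', 'have'] (min_width=13, slack=1)
Line 4: ['frog'] (min_width=4, slack=10)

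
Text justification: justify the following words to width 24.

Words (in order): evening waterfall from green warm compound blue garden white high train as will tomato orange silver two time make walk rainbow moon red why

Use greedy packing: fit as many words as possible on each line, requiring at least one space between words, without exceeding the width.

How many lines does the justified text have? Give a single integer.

Line 1: ['evening', 'waterfall', 'from'] (min_width=22, slack=2)
Line 2: ['green', 'warm', 'compound', 'blue'] (min_width=24, slack=0)
Line 3: ['garden', 'white', 'high', 'train'] (min_width=23, slack=1)
Line 4: ['as', 'will', 'tomato', 'orange'] (min_width=21, slack=3)
Line 5: ['silver', 'two', 'time', 'make'] (min_width=20, slack=4)
Line 6: ['walk', 'rainbow', 'moon', 'red'] (min_width=21, slack=3)
Line 7: ['why'] (min_width=3, slack=21)
Total lines: 7

Answer: 7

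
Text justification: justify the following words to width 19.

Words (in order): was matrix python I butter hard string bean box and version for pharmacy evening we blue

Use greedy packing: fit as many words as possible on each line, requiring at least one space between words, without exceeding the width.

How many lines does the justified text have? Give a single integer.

Answer: 6

Derivation:
Line 1: ['was', 'matrix', 'python', 'I'] (min_width=19, slack=0)
Line 2: ['butter', 'hard', 'string'] (min_width=18, slack=1)
Line 3: ['bean', 'box', 'and'] (min_width=12, slack=7)
Line 4: ['version', 'for'] (min_width=11, slack=8)
Line 5: ['pharmacy', 'evening', 'we'] (min_width=19, slack=0)
Line 6: ['blue'] (min_width=4, slack=15)
Total lines: 6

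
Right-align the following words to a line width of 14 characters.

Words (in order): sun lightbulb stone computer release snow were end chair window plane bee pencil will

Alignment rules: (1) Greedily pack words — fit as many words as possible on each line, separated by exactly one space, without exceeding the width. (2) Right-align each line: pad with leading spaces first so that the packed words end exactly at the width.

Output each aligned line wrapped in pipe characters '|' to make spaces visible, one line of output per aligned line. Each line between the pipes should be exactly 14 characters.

Answer: | sun lightbulb|
|stone computer|
|  release snow|
|were end chair|
|  window plane|
|    bee pencil|
|          will|

Derivation:
Line 1: ['sun', 'lightbulb'] (min_width=13, slack=1)
Line 2: ['stone', 'computer'] (min_width=14, slack=0)
Line 3: ['release', 'snow'] (min_width=12, slack=2)
Line 4: ['were', 'end', 'chair'] (min_width=14, slack=0)
Line 5: ['window', 'plane'] (min_width=12, slack=2)
Line 6: ['bee', 'pencil'] (min_width=10, slack=4)
Line 7: ['will'] (min_width=4, slack=10)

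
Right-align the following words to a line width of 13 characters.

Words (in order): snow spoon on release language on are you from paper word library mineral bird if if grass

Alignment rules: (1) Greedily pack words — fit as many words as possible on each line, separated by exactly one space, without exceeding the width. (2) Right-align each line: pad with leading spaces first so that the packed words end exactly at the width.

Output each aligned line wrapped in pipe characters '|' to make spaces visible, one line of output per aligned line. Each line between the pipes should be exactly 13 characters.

Line 1: ['snow', 'spoon', 'on'] (min_width=13, slack=0)
Line 2: ['release'] (min_width=7, slack=6)
Line 3: ['language', 'on'] (min_width=11, slack=2)
Line 4: ['are', 'you', 'from'] (min_width=12, slack=1)
Line 5: ['paper', 'word'] (min_width=10, slack=3)
Line 6: ['library'] (min_width=7, slack=6)
Line 7: ['mineral', 'bird'] (min_width=12, slack=1)
Line 8: ['if', 'if', 'grass'] (min_width=11, slack=2)

Answer: |snow spoon on|
|      release|
|  language on|
| are you from|
|   paper word|
|      library|
| mineral bird|
|  if if grass|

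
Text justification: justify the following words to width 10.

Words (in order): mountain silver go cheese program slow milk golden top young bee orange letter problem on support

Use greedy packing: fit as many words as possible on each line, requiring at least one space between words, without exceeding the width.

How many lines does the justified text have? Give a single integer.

Answer: 11

Derivation:
Line 1: ['mountain'] (min_width=8, slack=2)
Line 2: ['silver', 'go'] (min_width=9, slack=1)
Line 3: ['cheese'] (min_width=6, slack=4)
Line 4: ['program'] (min_width=7, slack=3)
Line 5: ['slow', 'milk'] (min_width=9, slack=1)
Line 6: ['golden', 'top'] (min_width=10, slack=0)
Line 7: ['young', 'bee'] (min_width=9, slack=1)
Line 8: ['orange'] (min_width=6, slack=4)
Line 9: ['letter'] (min_width=6, slack=4)
Line 10: ['problem', 'on'] (min_width=10, slack=0)
Line 11: ['support'] (min_width=7, slack=3)
Total lines: 11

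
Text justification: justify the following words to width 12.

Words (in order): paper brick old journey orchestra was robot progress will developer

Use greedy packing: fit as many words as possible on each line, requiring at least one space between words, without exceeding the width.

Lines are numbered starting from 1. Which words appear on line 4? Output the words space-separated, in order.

Answer: was robot

Derivation:
Line 1: ['paper', 'brick'] (min_width=11, slack=1)
Line 2: ['old', 'journey'] (min_width=11, slack=1)
Line 3: ['orchestra'] (min_width=9, slack=3)
Line 4: ['was', 'robot'] (min_width=9, slack=3)
Line 5: ['progress'] (min_width=8, slack=4)
Line 6: ['will'] (min_width=4, slack=8)
Line 7: ['developer'] (min_width=9, slack=3)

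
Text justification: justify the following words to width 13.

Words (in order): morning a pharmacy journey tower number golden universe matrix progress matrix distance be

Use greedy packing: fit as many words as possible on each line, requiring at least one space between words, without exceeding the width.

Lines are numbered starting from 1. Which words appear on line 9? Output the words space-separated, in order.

Answer: distance be

Derivation:
Line 1: ['morning', 'a'] (min_width=9, slack=4)
Line 2: ['pharmacy'] (min_width=8, slack=5)
Line 3: ['journey', 'tower'] (min_width=13, slack=0)
Line 4: ['number', 'golden'] (min_width=13, slack=0)
Line 5: ['universe'] (min_width=8, slack=5)
Line 6: ['matrix'] (min_width=6, slack=7)
Line 7: ['progress'] (min_width=8, slack=5)
Line 8: ['matrix'] (min_width=6, slack=7)
Line 9: ['distance', 'be'] (min_width=11, slack=2)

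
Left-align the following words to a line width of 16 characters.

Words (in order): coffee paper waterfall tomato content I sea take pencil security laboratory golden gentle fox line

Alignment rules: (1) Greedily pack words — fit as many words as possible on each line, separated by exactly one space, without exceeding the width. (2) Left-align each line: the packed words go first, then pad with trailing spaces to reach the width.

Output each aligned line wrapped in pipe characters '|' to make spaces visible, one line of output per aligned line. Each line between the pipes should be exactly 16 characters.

Line 1: ['coffee', 'paper'] (min_width=12, slack=4)
Line 2: ['waterfall', 'tomato'] (min_width=16, slack=0)
Line 3: ['content', 'I', 'sea'] (min_width=13, slack=3)
Line 4: ['take', 'pencil'] (min_width=11, slack=5)
Line 5: ['security'] (min_width=8, slack=8)
Line 6: ['laboratory'] (min_width=10, slack=6)
Line 7: ['golden', 'gentle'] (min_width=13, slack=3)
Line 8: ['fox', 'line'] (min_width=8, slack=8)

Answer: |coffee paper    |
|waterfall tomato|
|content I sea   |
|take pencil     |
|security        |
|laboratory      |
|golden gentle   |
|fox line        |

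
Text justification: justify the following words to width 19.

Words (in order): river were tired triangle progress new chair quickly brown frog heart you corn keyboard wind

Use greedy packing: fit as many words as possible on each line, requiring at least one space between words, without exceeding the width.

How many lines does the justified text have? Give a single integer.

Answer: 6

Derivation:
Line 1: ['river', 'were', 'tired'] (min_width=16, slack=3)
Line 2: ['triangle', 'progress'] (min_width=17, slack=2)
Line 3: ['new', 'chair', 'quickly'] (min_width=17, slack=2)
Line 4: ['brown', 'frog', 'heart'] (min_width=16, slack=3)
Line 5: ['you', 'corn', 'keyboard'] (min_width=17, slack=2)
Line 6: ['wind'] (min_width=4, slack=15)
Total lines: 6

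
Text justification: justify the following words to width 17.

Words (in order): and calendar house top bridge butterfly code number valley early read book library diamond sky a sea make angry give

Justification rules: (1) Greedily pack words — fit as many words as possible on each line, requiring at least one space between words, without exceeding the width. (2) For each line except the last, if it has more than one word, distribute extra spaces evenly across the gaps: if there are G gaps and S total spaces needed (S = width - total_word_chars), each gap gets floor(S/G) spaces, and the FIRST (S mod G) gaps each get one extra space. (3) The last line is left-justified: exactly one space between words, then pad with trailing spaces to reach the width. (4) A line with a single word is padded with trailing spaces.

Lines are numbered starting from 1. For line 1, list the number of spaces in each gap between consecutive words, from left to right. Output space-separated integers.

Line 1: ['and', 'calendar'] (min_width=12, slack=5)
Line 2: ['house', 'top', 'bridge'] (min_width=16, slack=1)
Line 3: ['butterfly', 'code'] (min_width=14, slack=3)
Line 4: ['number', 'valley'] (min_width=13, slack=4)
Line 5: ['early', 'read', 'book'] (min_width=15, slack=2)
Line 6: ['library', 'diamond'] (min_width=15, slack=2)
Line 7: ['sky', 'a', 'sea', 'make'] (min_width=14, slack=3)
Line 8: ['angry', 'give'] (min_width=10, slack=7)

Answer: 6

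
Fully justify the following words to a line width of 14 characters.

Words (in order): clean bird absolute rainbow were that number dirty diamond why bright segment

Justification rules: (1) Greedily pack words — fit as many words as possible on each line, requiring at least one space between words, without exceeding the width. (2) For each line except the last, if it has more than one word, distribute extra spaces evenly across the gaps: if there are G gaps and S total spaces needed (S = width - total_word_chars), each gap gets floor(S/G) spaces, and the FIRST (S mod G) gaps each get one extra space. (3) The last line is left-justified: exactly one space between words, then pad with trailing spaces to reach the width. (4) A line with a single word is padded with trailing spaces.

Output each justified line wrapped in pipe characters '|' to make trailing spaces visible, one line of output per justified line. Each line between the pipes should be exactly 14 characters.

Line 1: ['clean', 'bird'] (min_width=10, slack=4)
Line 2: ['absolute'] (min_width=8, slack=6)
Line 3: ['rainbow', 'were'] (min_width=12, slack=2)
Line 4: ['that', 'number'] (min_width=11, slack=3)
Line 5: ['dirty', 'diamond'] (min_width=13, slack=1)
Line 6: ['why', 'bright'] (min_width=10, slack=4)
Line 7: ['segment'] (min_width=7, slack=7)

Answer: |clean     bird|
|absolute      |
|rainbow   were|
|that    number|
|dirty  diamond|
|why     bright|
|segment       |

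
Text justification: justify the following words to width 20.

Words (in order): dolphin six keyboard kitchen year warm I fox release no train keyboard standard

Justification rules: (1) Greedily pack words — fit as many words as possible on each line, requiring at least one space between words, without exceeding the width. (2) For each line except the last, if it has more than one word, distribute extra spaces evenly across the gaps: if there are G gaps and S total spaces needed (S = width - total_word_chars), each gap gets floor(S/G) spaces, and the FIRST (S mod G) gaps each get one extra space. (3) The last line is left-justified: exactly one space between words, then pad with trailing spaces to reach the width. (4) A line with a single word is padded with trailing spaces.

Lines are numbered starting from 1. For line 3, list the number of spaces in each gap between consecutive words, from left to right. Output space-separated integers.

Line 1: ['dolphin', 'six', 'keyboard'] (min_width=20, slack=0)
Line 2: ['kitchen', 'year', 'warm', 'I'] (min_width=19, slack=1)
Line 3: ['fox', 'release', 'no', 'train'] (min_width=20, slack=0)
Line 4: ['keyboard', 'standard'] (min_width=17, slack=3)

Answer: 1 1 1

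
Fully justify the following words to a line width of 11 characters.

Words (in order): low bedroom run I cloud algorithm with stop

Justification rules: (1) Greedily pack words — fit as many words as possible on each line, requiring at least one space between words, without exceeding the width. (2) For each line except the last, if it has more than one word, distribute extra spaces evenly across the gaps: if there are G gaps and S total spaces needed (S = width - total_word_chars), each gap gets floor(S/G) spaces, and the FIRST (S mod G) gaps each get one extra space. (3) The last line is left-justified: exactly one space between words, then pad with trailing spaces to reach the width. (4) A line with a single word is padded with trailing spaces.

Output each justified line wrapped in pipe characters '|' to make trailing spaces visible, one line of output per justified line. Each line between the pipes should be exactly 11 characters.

Line 1: ['low', 'bedroom'] (min_width=11, slack=0)
Line 2: ['run', 'I', 'cloud'] (min_width=11, slack=0)
Line 3: ['algorithm'] (min_width=9, slack=2)
Line 4: ['with', 'stop'] (min_width=9, slack=2)

Answer: |low bedroom|
|run I cloud|
|algorithm  |
|with stop  |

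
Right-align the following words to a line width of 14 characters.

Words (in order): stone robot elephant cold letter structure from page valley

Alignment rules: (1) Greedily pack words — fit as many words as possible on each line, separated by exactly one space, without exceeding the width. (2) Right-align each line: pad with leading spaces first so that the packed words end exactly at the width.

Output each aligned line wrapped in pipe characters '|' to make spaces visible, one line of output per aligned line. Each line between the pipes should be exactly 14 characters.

Line 1: ['stone', 'robot'] (min_width=11, slack=3)
Line 2: ['elephant', 'cold'] (min_width=13, slack=1)
Line 3: ['letter'] (min_width=6, slack=8)
Line 4: ['structure', 'from'] (min_width=14, slack=0)
Line 5: ['page', 'valley'] (min_width=11, slack=3)

Answer: |   stone robot|
| elephant cold|
|        letter|
|structure from|
|   page valley|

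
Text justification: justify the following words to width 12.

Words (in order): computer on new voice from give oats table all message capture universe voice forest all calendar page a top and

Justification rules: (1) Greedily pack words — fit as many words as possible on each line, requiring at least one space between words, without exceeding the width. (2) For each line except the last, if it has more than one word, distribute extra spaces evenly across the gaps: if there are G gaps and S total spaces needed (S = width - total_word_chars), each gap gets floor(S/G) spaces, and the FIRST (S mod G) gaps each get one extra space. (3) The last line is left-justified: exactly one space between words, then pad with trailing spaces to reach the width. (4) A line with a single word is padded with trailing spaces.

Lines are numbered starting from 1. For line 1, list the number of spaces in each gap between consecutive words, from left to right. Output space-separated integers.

Line 1: ['computer', 'on'] (min_width=11, slack=1)
Line 2: ['new', 'voice'] (min_width=9, slack=3)
Line 3: ['from', 'give'] (min_width=9, slack=3)
Line 4: ['oats', 'table'] (min_width=10, slack=2)
Line 5: ['all', 'message'] (min_width=11, slack=1)
Line 6: ['capture'] (min_width=7, slack=5)
Line 7: ['universe'] (min_width=8, slack=4)
Line 8: ['voice', 'forest'] (min_width=12, slack=0)
Line 9: ['all', 'calendar'] (min_width=12, slack=0)
Line 10: ['page', 'a', 'top'] (min_width=10, slack=2)
Line 11: ['and'] (min_width=3, slack=9)

Answer: 2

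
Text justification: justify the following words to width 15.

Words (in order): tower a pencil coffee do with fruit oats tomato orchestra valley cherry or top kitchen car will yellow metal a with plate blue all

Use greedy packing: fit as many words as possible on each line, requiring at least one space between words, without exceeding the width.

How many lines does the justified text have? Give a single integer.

Answer: 10

Derivation:
Line 1: ['tower', 'a', 'pencil'] (min_width=14, slack=1)
Line 2: ['coffee', 'do', 'with'] (min_width=14, slack=1)
Line 3: ['fruit', 'oats'] (min_width=10, slack=5)
Line 4: ['tomato'] (min_width=6, slack=9)
Line 5: ['orchestra'] (min_width=9, slack=6)
Line 6: ['valley', 'cherry'] (min_width=13, slack=2)
Line 7: ['or', 'top', 'kitchen'] (min_width=14, slack=1)
Line 8: ['car', 'will', 'yellow'] (min_width=15, slack=0)
Line 9: ['metal', 'a', 'with'] (min_width=12, slack=3)
Line 10: ['plate', 'blue', 'all'] (min_width=14, slack=1)
Total lines: 10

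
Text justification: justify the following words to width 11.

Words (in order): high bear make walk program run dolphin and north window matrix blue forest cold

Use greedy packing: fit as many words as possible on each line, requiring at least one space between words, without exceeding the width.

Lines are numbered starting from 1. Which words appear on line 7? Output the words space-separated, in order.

Line 1: ['high', 'bear'] (min_width=9, slack=2)
Line 2: ['make', 'walk'] (min_width=9, slack=2)
Line 3: ['program', 'run'] (min_width=11, slack=0)
Line 4: ['dolphin', 'and'] (min_width=11, slack=0)
Line 5: ['north'] (min_width=5, slack=6)
Line 6: ['window'] (min_width=6, slack=5)
Line 7: ['matrix', 'blue'] (min_width=11, slack=0)
Line 8: ['forest', 'cold'] (min_width=11, slack=0)

Answer: matrix blue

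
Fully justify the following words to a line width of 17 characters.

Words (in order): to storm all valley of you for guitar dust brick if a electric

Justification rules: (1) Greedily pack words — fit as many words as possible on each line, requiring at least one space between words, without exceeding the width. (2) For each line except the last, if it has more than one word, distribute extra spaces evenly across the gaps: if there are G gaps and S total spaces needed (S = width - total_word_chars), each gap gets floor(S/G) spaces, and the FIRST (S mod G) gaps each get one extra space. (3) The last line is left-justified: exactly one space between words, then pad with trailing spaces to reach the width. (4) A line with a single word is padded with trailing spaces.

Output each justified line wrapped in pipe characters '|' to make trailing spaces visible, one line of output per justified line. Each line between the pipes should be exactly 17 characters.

Line 1: ['to', 'storm', 'all'] (min_width=12, slack=5)
Line 2: ['valley', 'of', 'you', 'for'] (min_width=17, slack=0)
Line 3: ['guitar', 'dust', 'brick'] (min_width=17, slack=0)
Line 4: ['if', 'a', 'electric'] (min_width=13, slack=4)

Answer: |to    storm   all|
|valley of you for|
|guitar dust brick|
|if a electric    |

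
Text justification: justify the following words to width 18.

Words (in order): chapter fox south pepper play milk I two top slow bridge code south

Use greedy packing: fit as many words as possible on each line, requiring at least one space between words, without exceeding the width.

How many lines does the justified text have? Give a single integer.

Line 1: ['chapter', 'fox', 'south'] (min_width=17, slack=1)
Line 2: ['pepper', 'play', 'milk', 'I'] (min_width=18, slack=0)
Line 3: ['two', 'top', 'slow'] (min_width=12, slack=6)
Line 4: ['bridge', 'code', 'south'] (min_width=17, slack=1)
Total lines: 4

Answer: 4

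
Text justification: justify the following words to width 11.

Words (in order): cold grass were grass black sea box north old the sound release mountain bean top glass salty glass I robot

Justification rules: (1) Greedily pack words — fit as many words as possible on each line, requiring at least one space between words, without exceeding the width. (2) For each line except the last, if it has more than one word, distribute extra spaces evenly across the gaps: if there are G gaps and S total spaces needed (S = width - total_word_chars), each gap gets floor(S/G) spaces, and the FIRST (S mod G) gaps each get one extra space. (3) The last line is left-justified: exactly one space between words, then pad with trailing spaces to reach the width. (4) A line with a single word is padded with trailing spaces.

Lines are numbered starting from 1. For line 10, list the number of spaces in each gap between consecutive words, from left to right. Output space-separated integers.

Answer: 1

Derivation:
Line 1: ['cold', 'grass'] (min_width=10, slack=1)
Line 2: ['were', 'grass'] (min_width=10, slack=1)
Line 3: ['black', 'sea'] (min_width=9, slack=2)
Line 4: ['box', 'north'] (min_width=9, slack=2)
Line 5: ['old', 'the'] (min_width=7, slack=4)
Line 6: ['sound'] (min_width=5, slack=6)
Line 7: ['release'] (min_width=7, slack=4)
Line 8: ['mountain'] (min_width=8, slack=3)
Line 9: ['bean', 'top'] (min_width=8, slack=3)
Line 10: ['glass', 'salty'] (min_width=11, slack=0)
Line 11: ['glass', 'I'] (min_width=7, slack=4)
Line 12: ['robot'] (min_width=5, slack=6)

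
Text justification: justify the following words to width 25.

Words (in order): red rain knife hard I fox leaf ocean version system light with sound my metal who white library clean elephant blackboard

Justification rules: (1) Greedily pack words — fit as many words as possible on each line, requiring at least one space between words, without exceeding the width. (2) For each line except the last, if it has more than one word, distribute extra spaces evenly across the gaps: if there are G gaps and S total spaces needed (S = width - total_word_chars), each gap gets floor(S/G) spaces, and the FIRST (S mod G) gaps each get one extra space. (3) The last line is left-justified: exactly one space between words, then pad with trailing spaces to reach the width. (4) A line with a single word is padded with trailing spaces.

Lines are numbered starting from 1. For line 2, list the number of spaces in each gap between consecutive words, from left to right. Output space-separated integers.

Line 1: ['red', 'rain', 'knife', 'hard', 'I', 'fox'] (min_width=25, slack=0)
Line 2: ['leaf', 'ocean', 'version', 'system'] (min_width=25, slack=0)
Line 3: ['light', 'with', 'sound', 'my', 'metal'] (min_width=25, slack=0)
Line 4: ['who', 'white', 'library', 'clean'] (min_width=23, slack=2)
Line 5: ['elephant', 'blackboard'] (min_width=19, slack=6)

Answer: 1 1 1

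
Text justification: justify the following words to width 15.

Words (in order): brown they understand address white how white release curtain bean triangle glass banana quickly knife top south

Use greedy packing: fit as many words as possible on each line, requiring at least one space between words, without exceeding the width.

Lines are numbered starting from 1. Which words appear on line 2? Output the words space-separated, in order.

Answer: understand

Derivation:
Line 1: ['brown', 'they'] (min_width=10, slack=5)
Line 2: ['understand'] (min_width=10, slack=5)
Line 3: ['address', 'white'] (min_width=13, slack=2)
Line 4: ['how', 'white'] (min_width=9, slack=6)
Line 5: ['release', 'curtain'] (min_width=15, slack=0)
Line 6: ['bean', 'triangle'] (min_width=13, slack=2)
Line 7: ['glass', 'banana'] (min_width=12, slack=3)
Line 8: ['quickly', 'knife'] (min_width=13, slack=2)
Line 9: ['top', 'south'] (min_width=9, slack=6)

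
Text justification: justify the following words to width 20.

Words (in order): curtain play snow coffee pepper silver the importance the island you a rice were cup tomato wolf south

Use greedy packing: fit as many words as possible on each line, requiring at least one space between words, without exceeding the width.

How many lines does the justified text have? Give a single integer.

Line 1: ['curtain', 'play', 'snow'] (min_width=17, slack=3)
Line 2: ['coffee', 'pepper', 'silver'] (min_width=20, slack=0)
Line 3: ['the', 'importance', 'the'] (min_width=18, slack=2)
Line 4: ['island', 'you', 'a', 'rice'] (min_width=17, slack=3)
Line 5: ['were', 'cup', 'tomato', 'wolf'] (min_width=20, slack=0)
Line 6: ['south'] (min_width=5, slack=15)
Total lines: 6

Answer: 6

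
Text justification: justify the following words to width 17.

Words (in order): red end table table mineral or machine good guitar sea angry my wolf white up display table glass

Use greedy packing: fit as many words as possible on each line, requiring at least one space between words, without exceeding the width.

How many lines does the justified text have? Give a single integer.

Line 1: ['red', 'end', 'table'] (min_width=13, slack=4)
Line 2: ['table', 'mineral', 'or'] (min_width=16, slack=1)
Line 3: ['machine', 'good'] (min_width=12, slack=5)
Line 4: ['guitar', 'sea', 'angry'] (min_width=16, slack=1)
Line 5: ['my', 'wolf', 'white', 'up'] (min_width=16, slack=1)
Line 6: ['display', 'table'] (min_width=13, slack=4)
Line 7: ['glass'] (min_width=5, slack=12)
Total lines: 7

Answer: 7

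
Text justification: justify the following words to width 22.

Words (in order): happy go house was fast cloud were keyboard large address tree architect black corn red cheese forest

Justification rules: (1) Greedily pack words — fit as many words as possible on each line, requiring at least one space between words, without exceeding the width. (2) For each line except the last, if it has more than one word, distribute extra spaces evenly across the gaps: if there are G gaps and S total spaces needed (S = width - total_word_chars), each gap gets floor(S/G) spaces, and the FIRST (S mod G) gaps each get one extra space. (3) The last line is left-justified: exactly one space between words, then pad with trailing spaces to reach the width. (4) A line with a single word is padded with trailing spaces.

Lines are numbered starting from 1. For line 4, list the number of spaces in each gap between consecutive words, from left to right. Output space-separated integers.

Answer: 2 2

Derivation:
Line 1: ['happy', 'go', 'house', 'was'] (min_width=18, slack=4)
Line 2: ['fast', 'cloud', 'were'] (min_width=15, slack=7)
Line 3: ['keyboard', 'large', 'address'] (min_width=22, slack=0)
Line 4: ['tree', 'architect', 'black'] (min_width=20, slack=2)
Line 5: ['corn', 'red', 'cheese', 'forest'] (min_width=22, slack=0)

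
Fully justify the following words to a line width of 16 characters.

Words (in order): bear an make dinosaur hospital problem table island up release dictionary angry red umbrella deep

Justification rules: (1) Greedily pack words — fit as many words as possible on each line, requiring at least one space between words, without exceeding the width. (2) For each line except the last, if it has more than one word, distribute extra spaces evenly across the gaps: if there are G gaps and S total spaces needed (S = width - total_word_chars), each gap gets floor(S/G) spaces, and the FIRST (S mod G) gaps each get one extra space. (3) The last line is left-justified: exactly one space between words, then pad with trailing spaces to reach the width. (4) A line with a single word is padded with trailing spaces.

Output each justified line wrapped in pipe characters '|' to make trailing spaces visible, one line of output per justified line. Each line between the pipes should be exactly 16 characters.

Answer: |bear   an   make|
|dinosaur        |
|hospital problem|
|table  island up|
|release         |
|dictionary angry|
|red     umbrella|
|deep            |

Derivation:
Line 1: ['bear', 'an', 'make'] (min_width=12, slack=4)
Line 2: ['dinosaur'] (min_width=8, slack=8)
Line 3: ['hospital', 'problem'] (min_width=16, slack=0)
Line 4: ['table', 'island', 'up'] (min_width=15, slack=1)
Line 5: ['release'] (min_width=7, slack=9)
Line 6: ['dictionary', 'angry'] (min_width=16, slack=0)
Line 7: ['red', 'umbrella'] (min_width=12, slack=4)
Line 8: ['deep'] (min_width=4, slack=12)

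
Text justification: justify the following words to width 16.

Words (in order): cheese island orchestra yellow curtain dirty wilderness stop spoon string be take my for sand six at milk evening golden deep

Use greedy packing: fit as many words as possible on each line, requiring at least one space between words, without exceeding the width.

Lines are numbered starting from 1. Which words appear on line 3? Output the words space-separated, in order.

Line 1: ['cheese', 'island'] (min_width=13, slack=3)
Line 2: ['orchestra', 'yellow'] (min_width=16, slack=0)
Line 3: ['curtain', 'dirty'] (min_width=13, slack=3)
Line 4: ['wilderness', 'stop'] (min_width=15, slack=1)
Line 5: ['spoon', 'string', 'be'] (min_width=15, slack=1)
Line 6: ['take', 'my', 'for', 'sand'] (min_width=16, slack=0)
Line 7: ['six', 'at', 'milk'] (min_width=11, slack=5)
Line 8: ['evening', 'golden'] (min_width=14, slack=2)
Line 9: ['deep'] (min_width=4, slack=12)

Answer: curtain dirty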